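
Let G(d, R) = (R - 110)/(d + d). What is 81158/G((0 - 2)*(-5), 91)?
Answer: -1623160/19 ≈ -85430.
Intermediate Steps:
G(d, R) = (-110 + R)/(2*d) (G(d, R) = (-110 + R)/((2*d)) = (-110 + R)*(1/(2*d)) = (-110 + R)/(2*d))
81158/G((0 - 2)*(-5), 91) = 81158/(((-110 + 91)/(2*(((0 - 2)*(-5)))))) = 81158/(((½)*(-19)/(-2*(-5)))) = 81158/(((½)*(-19)/10)) = 81158/(((½)*(⅒)*(-19))) = 81158/(-19/20) = 81158*(-20/19) = -1623160/19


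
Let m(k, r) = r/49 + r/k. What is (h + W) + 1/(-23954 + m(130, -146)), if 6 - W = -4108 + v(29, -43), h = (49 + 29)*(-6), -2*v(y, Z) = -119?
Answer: 547346926991/152613114 ≈ 3586.5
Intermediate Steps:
m(k, r) = r/49 + r/k (m(k, r) = r*(1/49) + r/k = r/49 + r/k)
v(y, Z) = 119/2 (v(y, Z) = -½*(-119) = 119/2)
h = -468 (h = 78*(-6) = -468)
W = 8109/2 (W = 6 - (-4108 + 119/2) = 6 - 1*(-8097/2) = 6 + 8097/2 = 8109/2 ≈ 4054.5)
(h + W) + 1/(-23954 + m(130, -146)) = (-468 + 8109/2) + 1/(-23954 + ((1/49)*(-146) - 146/130)) = 7173/2 + 1/(-23954 + (-146/49 - 146*1/130)) = 7173/2 + 1/(-23954 + (-146/49 - 73/65)) = 7173/2 + 1/(-23954 - 13067/3185) = 7173/2 + 1/(-76306557/3185) = 7173/2 - 3185/76306557 = 547346926991/152613114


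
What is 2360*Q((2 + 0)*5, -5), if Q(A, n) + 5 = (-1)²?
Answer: -9440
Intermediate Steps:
Q(A, n) = -4 (Q(A, n) = -5 + (-1)² = -5 + 1 = -4)
2360*Q((2 + 0)*5, -5) = 2360*(-4) = -9440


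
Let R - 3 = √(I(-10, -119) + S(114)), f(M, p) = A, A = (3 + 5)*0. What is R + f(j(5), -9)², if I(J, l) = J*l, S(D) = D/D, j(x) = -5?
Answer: 3 + √1191 ≈ 37.511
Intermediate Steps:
S(D) = 1
A = 0 (A = 8*0 = 0)
f(M, p) = 0
R = 3 + √1191 (R = 3 + √(-10*(-119) + 1) = 3 + √(1190 + 1) = 3 + √1191 ≈ 37.511)
R + f(j(5), -9)² = (3 + √1191) + 0² = (3 + √1191) + 0 = 3 + √1191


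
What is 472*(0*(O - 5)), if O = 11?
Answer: 0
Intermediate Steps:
472*(0*(O - 5)) = 472*(0*(11 - 5)) = 472*(0*6) = 472*0 = 0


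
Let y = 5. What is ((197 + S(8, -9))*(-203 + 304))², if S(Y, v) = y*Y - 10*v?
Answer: 1090782729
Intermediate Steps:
S(Y, v) = -10*v + 5*Y (S(Y, v) = 5*Y - 10*v = -10*v + 5*Y)
((197 + S(8, -9))*(-203 + 304))² = ((197 + (-10*(-9) + 5*8))*(-203 + 304))² = ((197 + (90 + 40))*101)² = ((197 + 130)*101)² = (327*101)² = 33027² = 1090782729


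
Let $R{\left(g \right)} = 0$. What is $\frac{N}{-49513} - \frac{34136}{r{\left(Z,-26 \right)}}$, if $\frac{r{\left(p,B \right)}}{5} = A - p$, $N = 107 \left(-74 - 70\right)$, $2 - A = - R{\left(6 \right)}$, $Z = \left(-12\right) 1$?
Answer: $- \frac{844548604}{1732955} \approx -487.35$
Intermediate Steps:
$Z = -12$
$A = 2$ ($A = 2 - \left(-1\right) 0 = 2 - 0 = 2 + 0 = 2$)
$N = -15408$ ($N = 107 \left(-144\right) = -15408$)
$r{\left(p,B \right)} = 10 - 5 p$ ($r{\left(p,B \right)} = 5 \left(2 - p\right) = 10 - 5 p$)
$\frac{N}{-49513} - \frac{34136}{r{\left(Z,-26 \right)}} = - \frac{15408}{-49513} - \frac{34136}{10 - -60} = \left(-15408\right) \left(- \frac{1}{49513}\right) - \frac{34136}{10 + 60} = \frac{15408}{49513} - \frac{34136}{70} = \frac{15408}{49513} - \frac{17068}{35} = - \frac{844548604}{1732955}$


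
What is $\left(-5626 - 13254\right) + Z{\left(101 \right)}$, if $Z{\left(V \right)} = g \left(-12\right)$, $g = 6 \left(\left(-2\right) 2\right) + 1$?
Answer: $-18604$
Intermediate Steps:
$g = -23$ ($g = 6 \left(-4\right) + 1 = -24 + 1 = -23$)
$Z{\left(V \right)} = 276$ ($Z{\left(V \right)} = \left(-23\right) \left(-12\right) = 276$)
$\left(-5626 - 13254\right) + Z{\left(101 \right)} = \left(-5626 - 13254\right) + 276 = -18880 + 276 = -18604$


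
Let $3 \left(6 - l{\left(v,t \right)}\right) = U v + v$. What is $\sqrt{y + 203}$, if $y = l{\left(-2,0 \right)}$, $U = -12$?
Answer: $\frac{11 \sqrt{15}}{3} \approx 14.201$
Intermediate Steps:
$l{\left(v,t \right)} = 6 + \frac{11 v}{3}$ ($l{\left(v,t \right)} = 6 - \frac{- 12 v + v}{3} = 6 - \frac{\left(-11\right) v}{3} = 6 + \frac{11 v}{3}$)
$y = - \frac{4}{3}$ ($y = 6 + \frac{11}{3} \left(-2\right) = 6 - \frac{22}{3} = - \frac{4}{3} \approx -1.3333$)
$\sqrt{y + 203} = \sqrt{- \frac{4}{3} + 203} = \sqrt{\frac{605}{3}} = \frac{11 \sqrt{15}}{3}$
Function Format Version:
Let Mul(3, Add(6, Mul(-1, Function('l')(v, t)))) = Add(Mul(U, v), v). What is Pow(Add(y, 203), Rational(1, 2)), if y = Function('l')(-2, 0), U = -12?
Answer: Mul(Rational(11, 3), Pow(15, Rational(1, 2))) ≈ 14.201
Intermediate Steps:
Function('l')(v, t) = Add(6, Mul(Rational(11, 3), v)) (Function('l')(v, t) = Add(6, Mul(Rational(-1, 3), Add(Mul(-12, v), v))) = Add(6, Mul(Rational(-1, 3), Mul(-11, v))) = Add(6, Mul(Rational(11, 3), v)))
y = Rational(-4, 3) (y = Add(6, Mul(Rational(11, 3), -2)) = Add(6, Rational(-22, 3)) = Rational(-4, 3) ≈ -1.3333)
Pow(Add(y, 203), Rational(1, 2)) = Pow(Add(Rational(-4, 3), 203), Rational(1, 2)) = Pow(Rational(605, 3), Rational(1, 2)) = Mul(Rational(11, 3), Pow(15, Rational(1, 2)))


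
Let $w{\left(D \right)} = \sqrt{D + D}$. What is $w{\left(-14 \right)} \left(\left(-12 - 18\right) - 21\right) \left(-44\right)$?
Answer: $4488 i \sqrt{7} \approx 11874.0 i$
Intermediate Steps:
$w{\left(D \right)} = \sqrt{2} \sqrt{D}$ ($w{\left(D \right)} = \sqrt{2 D} = \sqrt{2} \sqrt{D}$)
$w{\left(-14 \right)} \left(\left(-12 - 18\right) - 21\right) \left(-44\right) = \sqrt{2} \sqrt{-14} \left(\left(-12 - 18\right) - 21\right) \left(-44\right) = \sqrt{2} i \sqrt{14} \left(-30 - 21\right) \left(-44\right) = 2 i \sqrt{7} \left(-51\right) \left(-44\right) = - 102 i \sqrt{7} \left(-44\right) = 4488 i \sqrt{7}$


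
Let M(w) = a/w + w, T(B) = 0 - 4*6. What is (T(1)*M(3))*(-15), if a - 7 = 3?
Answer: 2280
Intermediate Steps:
a = 10 (a = 7 + 3 = 10)
T(B) = -24 (T(B) = 0 - 24 = -24)
M(w) = w + 10/w (M(w) = 10/w + w = w + 10/w)
(T(1)*M(3))*(-15) = -24*(3 + 10/3)*(-15) = -24*19/3*(-15) = -152*(-15) = 2280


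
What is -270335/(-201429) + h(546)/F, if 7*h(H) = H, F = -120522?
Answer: 5427600568/4046104323 ≈ 1.3414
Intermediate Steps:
h(H) = H/7
-270335/(-201429) + h(546)/F = -270335/(-201429) + ((⅐)*546)/(-120522) = -270335*(-1/201429) + 78*(-1/120522) = 270335/201429 - 13/20087 = 5427600568/4046104323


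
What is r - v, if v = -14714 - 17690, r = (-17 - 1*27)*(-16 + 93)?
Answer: 29016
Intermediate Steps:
r = -3388 (r = (-17 - 27)*77 = -44*77 = -3388)
v = -32404
r - v = -3388 - 1*(-32404) = -3388 + 32404 = 29016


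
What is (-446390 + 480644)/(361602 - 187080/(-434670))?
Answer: 248153103/2619628807 ≈ 0.094728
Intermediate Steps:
(-446390 + 480644)/(361602 - 187080/(-434670)) = 34254/(361602 - 187080*(-1/434670)) = 34254/(361602 + 6236/14489) = 34254/(5239257614/14489) = 34254*(14489/5239257614) = 248153103/2619628807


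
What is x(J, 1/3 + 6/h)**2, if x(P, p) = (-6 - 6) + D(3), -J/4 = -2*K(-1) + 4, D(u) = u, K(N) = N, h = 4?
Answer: 81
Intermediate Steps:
J = -24 (J = -4*(-2*(-1) + 4) = -4*(2 + 4) = -4*6 = -24)
x(P, p) = -9 (x(P, p) = (-6 - 6) + 3 = -12 + 3 = -9)
x(J, 1/3 + 6/h)**2 = (-9)**2 = 81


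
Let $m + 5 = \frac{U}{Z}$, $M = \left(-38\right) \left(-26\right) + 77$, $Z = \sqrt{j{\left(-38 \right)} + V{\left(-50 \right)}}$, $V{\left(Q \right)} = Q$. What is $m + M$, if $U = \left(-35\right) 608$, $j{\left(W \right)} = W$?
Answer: $1060 + \frac{5320 i \sqrt{22}}{11} \approx 1060.0 + 2268.5 i$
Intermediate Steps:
$U = -21280$
$Z = 2 i \sqrt{22}$ ($Z = \sqrt{-38 - 50} = \sqrt{-88} = 2 i \sqrt{22} \approx 9.3808 i$)
$M = 1065$ ($M = 988 + 77 = 1065$)
$m = -5 + \frac{5320 i \sqrt{22}}{11}$ ($m = -5 - \frac{21280}{2 i \sqrt{22}} = -5 - 21280 \left(- \frac{i \sqrt{22}}{44}\right) = -5 + \frac{5320 i \sqrt{22}}{11} \approx -5.0 + 2268.5 i$)
$m + M = \left(-5 + \frac{5320 i \sqrt{22}}{11}\right) + 1065 = 1060 + \frac{5320 i \sqrt{22}}{11}$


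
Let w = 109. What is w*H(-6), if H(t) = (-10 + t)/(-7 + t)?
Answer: 1744/13 ≈ 134.15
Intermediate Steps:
H(t) = (-10 + t)/(-7 + t)
w*H(-6) = 109*((-10 - 6)/(-7 - 6)) = 109*(-16/(-13)) = 109*(-1/13*(-16)) = 109*(16/13) = 1744/13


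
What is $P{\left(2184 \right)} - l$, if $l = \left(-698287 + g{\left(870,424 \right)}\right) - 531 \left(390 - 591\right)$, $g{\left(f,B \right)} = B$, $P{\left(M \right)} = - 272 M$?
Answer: $-2916$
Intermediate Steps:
$l = -591132$ ($l = \left(-698287 + 424\right) - 531 \left(390 - 591\right) = -697863 - -106731 = -697863 + 106731 = -591132$)
$P{\left(2184 \right)} - l = \left(-272\right) 2184 - -591132 = -594048 + 591132 = -2916$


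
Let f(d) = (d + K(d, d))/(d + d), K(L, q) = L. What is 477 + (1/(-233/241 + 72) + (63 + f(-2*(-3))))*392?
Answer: 437741707/17119 ≈ 25571.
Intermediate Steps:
f(d) = 1 (f(d) = (d + d)/(d + d) = (2*d)/((2*d)) = (2*d)*(1/(2*d)) = 1)
477 + (1/(-233/241 + 72) + (63 + f(-2*(-3))))*392 = 477 + (1/(-233/241 + 72) + (63 + 1))*392 = 477 + (1/(-233*1/241 + 72) + 64)*392 = 477 + (1/(-233/241 + 72) + 64)*392 = 477 + (1/(17119/241) + 64)*392 = 477 + (241/17119 + 64)*392 = 477 + (1095857/17119)*392 = 477 + 429575944/17119 = 437741707/17119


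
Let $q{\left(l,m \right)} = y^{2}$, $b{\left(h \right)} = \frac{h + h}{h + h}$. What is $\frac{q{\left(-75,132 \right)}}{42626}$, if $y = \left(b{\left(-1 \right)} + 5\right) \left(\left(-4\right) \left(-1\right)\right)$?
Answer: $\frac{288}{21313} \approx 0.013513$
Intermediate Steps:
$b{\left(h \right)} = 1$ ($b{\left(h \right)} = \frac{2 h}{2 h} = 2 h \frac{1}{2 h} = 1$)
$y = 24$ ($y = \left(1 + 5\right) \left(\left(-4\right) \left(-1\right)\right) = 6 \cdot 4 = 24$)
$q{\left(l,m \right)} = 576$ ($q{\left(l,m \right)} = 24^{2} = 576$)
$\frac{q{\left(-75,132 \right)}}{42626} = \frac{576}{42626} = 576 \cdot \frac{1}{42626} = \frac{288}{21313}$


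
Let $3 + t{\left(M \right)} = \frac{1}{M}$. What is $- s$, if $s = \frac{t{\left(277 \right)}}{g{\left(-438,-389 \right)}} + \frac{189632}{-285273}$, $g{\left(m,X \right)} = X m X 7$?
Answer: $\frac{4061734137707219}{6110271968464251} \approx 0.66474$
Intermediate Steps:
$t{\left(M \right)} = -3 + \frac{1}{M}$
$g{\left(m,X \right)} = 7 m X^{2}$ ($g{\left(m,X \right)} = X X m 7 = m X^{2} \cdot 7 = 7 m X^{2}$)
$s = - \frac{4061734137707219}{6110271968464251}$ ($s = \frac{-3 + \frac{1}{277}}{7 \left(-438\right) \left(-389\right)^{2}} + \frac{189632}{-285273} = \frac{-3 + \frac{1}{277}}{7 \left(-438\right) 151321} + 189632 \left(- \frac{1}{285273}\right) = - \frac{830}{277 \left(-463950186\right)} - \frac{189632}{285273} = \left(- \frac{830}{277}\right) \left(- \frac{1}{463950186}\right) - \frac{189632}{285273} = \frac{415}{64257100761} - \frac{189632}{285273} = - \frac{4061734137707219}{6110271968464251} \approx -0.66474$)
$- s = \left(-1\right) \left(- \frac{4061734137707219}{6110271968464251}\right) = \frac{4061734137707219}{6110271968464251}$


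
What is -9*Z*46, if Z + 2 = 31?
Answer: -12006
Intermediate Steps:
Z = 29 (Z = -2 + 31 = 29)
-9*Z*46 = -9*29*46 = -261*46 = -12006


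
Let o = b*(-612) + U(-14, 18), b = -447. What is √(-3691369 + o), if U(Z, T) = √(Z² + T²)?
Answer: √(-3417805 + 2*√130) ≈ 1848.7*I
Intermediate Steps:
U(Z, T) = √(T² + Z²)
o = 273564 + 2*√130 (o = -447*(-612) + √(18² + (-14)²) = 273564 + √(324 + 196) = 273564 + √520 = 273564 + 2*√130 ≈ 2.7359e+5)
√(-3691369 + o) = √(-3691369 + (273564 + 2*√130)) = √(-3417805 + 2*√130)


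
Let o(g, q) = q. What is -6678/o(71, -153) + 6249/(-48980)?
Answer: 36236927/832660 ≈ 43.519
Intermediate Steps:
-6678/o(71, -153) + 6249/(-48980) = -6678/(-153) + 6249/(-48980) = -6678*(-1/153) + 6249*(-1/48980) = 742/17 - 6249/48980 = 36236927/832660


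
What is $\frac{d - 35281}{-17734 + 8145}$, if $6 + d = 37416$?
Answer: $- \frac{2129}{9589} \approx -0.22203$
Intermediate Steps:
$d = 37410$ ($d = -6 + 37416 = 37410$)
$\frac{d - 35281}{-17734 + 8145} = \frac{37410 - 35281}{-17734 + 8145} = \frac{2129}{-9589} = 2129 \left(- \frac{1}{9589}\right) = - \frac{2129}{9589}$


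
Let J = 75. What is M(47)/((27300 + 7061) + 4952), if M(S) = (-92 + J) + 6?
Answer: -11/39313 ≈ -0.00027981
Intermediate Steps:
M(S) = -11 (M(S) = (-92 + 75) + 6 = -17 + 6 = -11)
M(47)/((27300 + 7061) + 4952) = -11/((27300 + 7061) + 4952) = -11/(34361 + 4952) = -11/39313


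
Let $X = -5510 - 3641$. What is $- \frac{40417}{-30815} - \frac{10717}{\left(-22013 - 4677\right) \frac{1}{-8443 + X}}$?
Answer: $- \frac{580924045214}{82245235} \approx -7063.3$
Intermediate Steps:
$X = -9151$ ($X = -5510 - 3641 = -9151$)
$- \frac{40417}{-30815} - \frac{10717}{\left(-22013 - 4677\right) \frac{1}{-8443 + X}} = - \frac{40417}{-30815} - \frac{10717}{\left(-22013 - 4677\right) \frac{1}{-8443 - 9151}} = \left(-40417\right) \left(- \frac{1}{30815}\right) - \frac{10717}{\left(-26690\right) \frac{1}{-17594}} = \frac{40417}{30815} - \frac{10717}{\left(-26690\right) \left(- \frac{1}{17594}\right)} = \frac{40417}{30815} - \frac{10717}{\frac{13345}{8797}} = \frac{40417}{30815} - \frac{94277449}{13345} = - \frac{580924045214}{82245235}$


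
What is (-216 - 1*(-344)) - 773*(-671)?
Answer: 518811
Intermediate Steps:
(-216 - 1*(-344)) - 773*(-671) = (-216 + 344) + 518683 = 128 + 518683 = 518811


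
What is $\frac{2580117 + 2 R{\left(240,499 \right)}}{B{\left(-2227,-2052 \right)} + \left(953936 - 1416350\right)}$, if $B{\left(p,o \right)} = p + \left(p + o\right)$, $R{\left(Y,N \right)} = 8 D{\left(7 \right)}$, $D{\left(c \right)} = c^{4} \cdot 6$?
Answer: $- \frac{147927}{24680} \approx -5.9938$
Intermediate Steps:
$D{\left(c \right)} = 6 c^{4}$
$R{\left(Y,N \right)} = 115248$ ($R{\left(Y,N \right)} = 8 \cdot 6 \cdot 7^{4} = 8 \cdot 6 \cdot 2401 = 8 \cdot 14406 = 115248$)
$B{\left(p,o \right)} = o + 2 p$ ($B{\left(p,o \right)} = p + \left(o + p\right) = o + 2 p$)
$\frac{2580117 + 2 R{\left(240,499 \right)}}{B{\left(-2227,-2052 \right)} + \left(953936 - 1416350\right)} = \frac{2580117 + 2 \cdot 115248}{\left(-2052 + 2 \left(-2227\right)\right) + \left(953936 - 1416350\right)} = \frac{2580117 + 230496}{\left(-2052 - 4454\right) + \left(953936 - 1416350\right)} = \frac{2810613}{-6506 - 462414} = \frac{2810613}{-468920} = 2810613 \left(- \frac{1}{468920}\right) = - \frac{147927}{24680}$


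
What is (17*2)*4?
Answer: 136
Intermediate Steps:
(17*2)*4 = 34*4 = 136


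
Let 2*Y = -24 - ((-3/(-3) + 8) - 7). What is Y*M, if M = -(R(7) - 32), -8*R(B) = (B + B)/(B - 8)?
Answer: -1573/4 ≈ -393.25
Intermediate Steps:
R(B) = -B/(4*(-8 + B)) (R(B) = -(B + B)/(8*(B - 8)) = -2*B/(8*(-8 + B)) = -B/(4*(-8 + B)))
M = 121/4 (M = -(-1*7/(-32 + 4*7) - 32) = -(-1*7/(-32 + 28) - 32) = -(-1*7/(-4) - 32) = -(-1*7*(-¼) - 32) = -(7/4 - 32) = -1*(-121/4) = 121/4 ≈ 30.250)
Y = -13 (Y = (-24 - ((-3/(-3) + 8) - 7))/2 = (-24 - ((-3*(-⅓) + 8) - 7))/2 = (-24 - ((1 + 8) - 7))/2 = (-24 - (9 - 7))/2 = (-24 - 1*2)/2 = (-24 - 2)/2 = (½)*(-26) = -13)
Y*M = -13*121/4 = -1573/4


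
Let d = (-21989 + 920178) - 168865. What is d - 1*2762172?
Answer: -2032848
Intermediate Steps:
d = 729324 (d = 898189 - 168865 = 729324)
d - 1*2762172 = 729324 - 1*2762172 = 729324 - 2762172 = -2032848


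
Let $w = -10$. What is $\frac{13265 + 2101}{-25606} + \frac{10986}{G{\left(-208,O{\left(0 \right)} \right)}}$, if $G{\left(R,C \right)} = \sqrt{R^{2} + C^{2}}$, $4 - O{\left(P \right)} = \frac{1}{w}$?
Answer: $- \frac{7683}{12803} + \frac{109860 \sqrt{4328081}}{4328081} \approx 52.207$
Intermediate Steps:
$O{\left(P \right)} = \frac{41}{10}$ ($O{\left(P \right)} = 4 - \frac{1}{-10} = 4 - - \frac{1}{10} = 4 + \frac{1}{10} = \frac{41}{10}$)
$G{\left(R,C \right)} = \sqrt{C^{2} + R^{2}}$
$\frac{13265 + 2101}{-25606} + \frac{10986}{G{\left(-208,O{\left(0 \right)} \right)}} = \frac{13265 + 2101}{-25606} + \frac{10986}{\sqrt{\left(\frac{41}{10}\right)^{2} + \left(-208\right)^{2}}} = 15366 \left(- \frac{1}{25606}\right) + \frac{10986}{\sqrt{\frac{1681}{100} + 43264}} = - \frac{7683}{12803} + \frac{10986}{\sqrt{\frac{4328081}{100}}} = - \frac{7683}{12803} + \frac{10986}{\frac{1}{10} \sqrt{4328081}} = - \frac{7683}{12803} + 10986 \frac{10 \sqrt{4328081}}{4328081} = - \frac{7683}{12803} + \frac{109860 \sqrt{4328081}}{4328081}$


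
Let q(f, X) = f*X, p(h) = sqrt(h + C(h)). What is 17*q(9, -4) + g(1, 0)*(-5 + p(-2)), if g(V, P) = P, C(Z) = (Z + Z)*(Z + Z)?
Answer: -612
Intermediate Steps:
C(Z) = 4*Z**2 (C(Z) = (2*Z)*(2*Z) = 4*Z**2)
p(h) = sqrt(h + 4*h**2)
q(f, X) = X*f
17*q(9, -4) + g(1, 0)*(-5 + p(-2)) = 17*(-4*9) + 0*(-5 + sqrt(-2*(1 + 4*(-2)))) = 17*(-36) + 0*(-5 + sqrt(-2*(1 - 8))) = -612 + 0*(-5 + sqrt(-2*(-7))) = -612 + 0*(-5 + sqrt(14)) = -612 + 0 = -612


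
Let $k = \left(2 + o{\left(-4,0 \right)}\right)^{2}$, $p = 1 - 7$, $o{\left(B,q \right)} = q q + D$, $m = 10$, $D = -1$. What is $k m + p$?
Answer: $4$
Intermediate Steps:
$o{\left(B,q \right)} = -1 + q^{2}$ ($o{\left(B,q \right)} = q q - 1 = q^{2} - 1 = -1 + q^{2}$)
$p = -6$ ($p = 1 - 7 = -6$)
$k = 1$ ($k = \left(2 - \left(1 - 0^{2}\right)\right)^{2} = \left(2 + \left(-1 + 0\right)\right)^{2} = \left(2 - 1\right)^{2} = 1^{2} = 1$)
$k m + p = 1 \cdot 10 - 6 = 10 - 6 = 4$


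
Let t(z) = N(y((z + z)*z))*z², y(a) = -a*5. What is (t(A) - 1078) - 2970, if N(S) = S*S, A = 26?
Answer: 30891573552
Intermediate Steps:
y(a) = -5*a
N(S) = S²
t(z) = 100*z⁶ (t(z) = (-5*(z + z)*z)²*z² = (-5*2*z*z)²*z² = (-10*z²)²*z² = (100*z⁴)*z² = 100*z⁶)
(t(A) - 1078) - 2970 = (100*26⁶ - 1078) - 2970 = (100*308915776 - 1078) - 2970 = (30891577600 - 1078) - 2970 = 30891576522 - 2970 = 30891573552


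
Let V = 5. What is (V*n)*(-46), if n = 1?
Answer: -230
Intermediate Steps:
(V*n)*(-46) = (5*1)*(-46) = 5*(-46) = -230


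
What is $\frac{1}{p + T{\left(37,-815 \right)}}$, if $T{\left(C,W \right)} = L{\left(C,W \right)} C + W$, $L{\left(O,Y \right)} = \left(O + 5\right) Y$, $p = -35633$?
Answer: $- \frac{1}{1302958} \approx -7.6748 \cdot 10^{-7}$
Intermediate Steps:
$L{\left(O,Y \right)} = Y \left(5 + O\right)$ ($L{\left(O,Y \right)} = \left(5 + O\right) Y = Y \left(5 + O\right)$)
$T{\left(C,W \right)} = W + C W \left(5 + C\right)$ ($T{\left(C,W \right)} = W \left(5 + C\right) C + W = C W \left(5 + C\right) + W = W + C W \left(5 + C\right)$)
$\frac{1}{p + T{\left(37,-815 \right)}} = \frac{1}{-35633 - 815 \left(1 + 37 \left(5 + 37\right)\right)} = \frac{1}{-35633 - 815 \left(1 + 37 \cdot 42\right)} = \frac{1}{-35633 - 815 \left(1 + 1554\right)} = \frac{1}{-35633 - 1267325} = \frac{1}{-1302958} = - \frac{1}{1302958}$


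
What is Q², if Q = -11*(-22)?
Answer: 58564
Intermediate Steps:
Q = 242
Q² = 242² = 58564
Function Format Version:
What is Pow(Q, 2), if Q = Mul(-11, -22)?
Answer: 58564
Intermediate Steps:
Q = 242
Pow(Q, 2) = Pow(242, 2) = 58564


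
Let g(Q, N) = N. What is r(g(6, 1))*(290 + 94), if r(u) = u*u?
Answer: 384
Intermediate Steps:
r(u) = u**2
r(g(6, 1))*(290 + 94) = 1**2*(290 + 94) = 1*384 = 384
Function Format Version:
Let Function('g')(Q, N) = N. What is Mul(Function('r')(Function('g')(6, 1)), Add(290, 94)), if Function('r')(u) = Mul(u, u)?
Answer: 384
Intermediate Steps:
Function('r')(u) = Pow(u, 2)
Mul(Function('r')(Function('g')(6, 1)), Add(290, 94)) = Mul(Pow(1, 2), Add(290, 94)) = Mul(1, 384) = 384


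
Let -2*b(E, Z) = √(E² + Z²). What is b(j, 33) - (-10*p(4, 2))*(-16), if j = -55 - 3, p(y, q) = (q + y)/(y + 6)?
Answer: -96 - √4453/2 ≈ -129.37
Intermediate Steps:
p(y, q) = (q + y)/(6 + y)
j = -58
b(E, Z) = -√(E² + Z²)/2
b(j, 33) - (-10*p(4, 2))*(-16) = -√((-58)² + 33²)/2 - (-10*(2 + 4)/(6 + 4))*(-16) = -√(3364 + 1089)/2 - (-10*6/10)*(-16) = -√4453/2 - (-6)*(-16) = -√4453/2 - 1*96 = -√4453/2 - 96 = -96 - √4453/2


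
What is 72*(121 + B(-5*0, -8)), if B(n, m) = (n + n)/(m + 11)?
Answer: 8712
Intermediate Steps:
B(n, m) = 2*n/(11 + m) (B(n, m) = (2*n)/(11 + m) = 2*n/(11 + m))
72*(121 + B(-5*0, -8)) = 72*(121 + 2*(-5*0)/(11 - 8)) = 72*(121 + 2*0/3) = 72*(121 + 2*0*(1/3)) = 72*(121 + 0) = 72*121 = 8712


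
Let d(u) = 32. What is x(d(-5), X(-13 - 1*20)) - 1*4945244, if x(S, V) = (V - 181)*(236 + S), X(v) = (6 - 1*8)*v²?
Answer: -5577456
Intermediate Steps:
X(v) = -2*v² (X(v) = (6 - 8)*v² = -2*v²)
x(S, V) = (-181 + V)*(236 + S)
x(d(-5), X(-13 - 1*20)) - 1*4945244 = (-42716 - 181*32 + 236*(-2*(-13 - 1*20)²) + 32*(-2*(-13 - 1*20)²)) - 1*4945244 = (-42716 - 5792 + 236*(-2*(-13 - 20)²) + 32*(-2*(-13 - 20)²)) - 4945244 = (-42716 - 5792 + 236*(-2*(-33)²) + 32*(-2*(-33)²)) - 4945244 = (-42716 - 5792 + 236*(-2*1089) + 32*(-2*1089)) - 4945244 = (-42716 - 5792 + 236*(-2178) + 32*(-2178)) - 4945244 = (-42716 - 5792 - 514008 - 69696) - 4945244 = -632212 - 4945244 = -5577456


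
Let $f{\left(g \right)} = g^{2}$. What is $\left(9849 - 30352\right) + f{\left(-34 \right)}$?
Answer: $-19347$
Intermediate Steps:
$\left(9849 - 30352\right) + f{\left(-34 \right)} = \left(9849 - 30352\right) + \left(-34\right)^{2} = -20503 + 1156 = -19347$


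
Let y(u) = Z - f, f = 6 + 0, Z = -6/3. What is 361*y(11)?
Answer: -2888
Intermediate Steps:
Z = -2 (Z = -6*⅓ = -2)
f = 6
y(u) = -8 (y(u) = -2 - 1*6 = -2 - 6 = -8)
361*y(11) = 361*(-8) = -2888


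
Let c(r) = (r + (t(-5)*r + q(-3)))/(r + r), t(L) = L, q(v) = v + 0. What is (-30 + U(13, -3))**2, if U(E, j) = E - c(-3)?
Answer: 961/4 ≈ 240.25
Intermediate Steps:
q(v) = v
c(r) = (-3 - 4*r)/(2*r) (c(r) = (r + (-5*r - 3))/(r + r) = (r + (-3 - 5*r))/((2*r)) = (-3 - 4*r)*(1/(2*r)) = (-3 - 4*r)/(2*r))
U(E, j) = 3/2 + E (U(E, j) = E - (-2 - 3/2/(-3)) = E - (-2 - 3/2*(-1/3)) = E - (-2 + 1/2) = E - 1*(-3/2) = E + 3/2 = 3/2 + E)
(-30 + U(13, -3))**2 = (-30 + (3/2 + 13))**2 = (-30 + 29/2)**2 = (-31/2)**2 = 961/4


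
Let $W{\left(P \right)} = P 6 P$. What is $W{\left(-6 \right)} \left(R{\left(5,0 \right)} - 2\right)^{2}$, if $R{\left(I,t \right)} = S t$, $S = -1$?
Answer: $864$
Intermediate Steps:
$W{\left(P \right)} = 6 P^{2}$ ($W{\left(P \right)} = 6 P P = 6 P^{2}$)
$R{\left(I,t \right)} = - t$
$W{\left(-6 \right)} \left(R{\left(5,0 \right)} - 2\right)^{2} = 6 \left(-6\right)^{2} \left(\left(-1\right) 0 - 2\right)^{2} = 6 \cdot 36 \left(0 - 2\right)^{2} = 216 \left(-2\right)^{2} = 216 \cdot 4 = 864$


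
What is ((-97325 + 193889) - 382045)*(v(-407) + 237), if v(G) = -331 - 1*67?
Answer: 45962441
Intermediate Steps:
v(G) = -398 (v(G) = -331 - 67 = -398)
((-97325 + 193889) - 382045)*(v(-407) + 237) = ((-97325 + 193889) - 382045)*(-398 + 237) = (96564 - 382045)*(-161) = -285481*(-161) = 45962441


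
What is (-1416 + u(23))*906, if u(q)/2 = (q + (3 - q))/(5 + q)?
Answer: -8978913/7 ≈ -1.2827e+6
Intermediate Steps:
u(q) = 6/(5 + q) (u(q) = 2*((q + (3 - q))/(5 + q)) = 2*(3/(5 + q)) = 6/(5 + q))
(-1416 + u(23))*906 = (-1416 + 6/(5 + 23))*906 = (-1416 + 6/28)*906 = (-1416 + 6*(1/28))*906 = (-1416 + 3/14)*906 = -19821/14*906 = -8978913/7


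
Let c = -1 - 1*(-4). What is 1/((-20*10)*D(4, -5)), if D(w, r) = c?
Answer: -1/600 ≈ -0.0016667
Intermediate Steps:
c = 3 (c = -1 + 4 = 3)
D(w, r) = 3
1/((-20*10)*D(4, -5)) = 1/(-20*10*3) = 1/(-200*3) = 1/(-600) = -1/600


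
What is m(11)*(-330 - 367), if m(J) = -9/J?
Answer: 6273/11 ≈ 570.27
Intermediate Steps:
m(11)*(-330 - 367) = (-9/11)*(-330 - 367) = -9*1/11*(-697) = -9/11*(-697) = 6273/11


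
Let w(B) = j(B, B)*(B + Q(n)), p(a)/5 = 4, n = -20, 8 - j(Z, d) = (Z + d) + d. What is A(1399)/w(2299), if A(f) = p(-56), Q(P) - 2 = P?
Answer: -20/15713809 ≈ -1.2728e-6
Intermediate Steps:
j(Z, d) = 8 - Z - 2*d (j(Z, d) = 8 - ((Z + d) + d) = 8 - (Z + 2*d) = 8 + (-Z - 2*d) = 8 - Z - 2*d)
Q(P) = 2 + P
p(a) = 20 (p(a) = 5*4 = 20)
A(f) = 20
w(B) = (-18 + B)*(8 - 3*B) (w(B) = (8 - B - 2*B)*(B + (2 - 20)) = (8 - 3*B)*(B - 18) = (8 - 3*B)*(-18 + B) = (-18 + B)*(8 - 3*B))
A(1399)/w(2299) = 20/((-(-18 + 2299)*(-8 + 3*2299))) = 20/((-1*2281*(-8 + 6897))) = 20/((-1*2281*6889)) = 20/(-15713809) = 20*(-1/15713809) = -20/15713809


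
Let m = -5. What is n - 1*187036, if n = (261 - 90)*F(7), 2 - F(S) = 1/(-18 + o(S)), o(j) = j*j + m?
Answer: -4854215/26 ≈ -1.8670e+5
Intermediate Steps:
o(j) = -5 + j² (o(j) = j*j - 5 = j² - 5 = -5 + j²)
F(S) = 2 - 1/(-23 + S²) (F(S) = 2 - 1/(-18 + (-5 + S²)) = 2 - 1/(-23 + S²))
n = 8721/26 (n = (261 - 90)*((-47 + 2*7²)/(-23 + 7²)) = 171*((-47 + 2*49)/(-23 + 49)) = 171*((-47 + 98)/26) = 171*((1/26)*51) = 171*(51/26) = 8721/26 ≈ 335.42)
n - 1*187036 = 8721/26 - 1*187036 = 8721/26 - 187036 = -4854215/26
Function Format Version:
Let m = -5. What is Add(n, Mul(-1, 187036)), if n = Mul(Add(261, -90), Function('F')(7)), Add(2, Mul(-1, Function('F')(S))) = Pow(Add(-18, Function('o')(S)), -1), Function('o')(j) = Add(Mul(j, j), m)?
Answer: Rational(-4854215, 26) ≈ -1.8670e+5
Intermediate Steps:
Function('o')(j) = Add(-5, Pow(j, 2)) (Function('o')(j) = Add(Mul(j, j), -5) = Add(Pow(j, 2), -5) = Add(-5, Pow(j, 2)))
Function('F')(S) = Add(2, Mul(-1, Pow(Add(-23, Pow(S, 2)), -1))) (Function('F')(S) = Add(2, Mul(-1, Pow(Add(-18, Add(-5, Pow(S, 2))), -1))) = Add(2, Mul(-1, Pow(Add(-23, Pow(S, 2)), -1))))
n = Rational(8721, 26) (n = Mul(Add(261, -90), Mul(Pow(Add(-23, Pow(7, 2)), -1), Add(-47, Mul(2, Pow(7, 2))))) = Mul(171, Mul(Pow(Add(-23, 49), -1), Add(-47, Mul(2, 49)))) = Mul(171, Mul(Pow(26, -1), Add(-47, 98))) = Mul(171, Mul(Rational(1, 26), 51)) = Mul(171, Rational(51, 26)) = Rational(8721, 26) ≈ 335.42)
Add(n, Mul(-1, 187036)) = Add(Rational(8721, 26), Mul(-1, 187036)) = Add(Rational(8721, 26), -187036) = Rational(-4854215, 26)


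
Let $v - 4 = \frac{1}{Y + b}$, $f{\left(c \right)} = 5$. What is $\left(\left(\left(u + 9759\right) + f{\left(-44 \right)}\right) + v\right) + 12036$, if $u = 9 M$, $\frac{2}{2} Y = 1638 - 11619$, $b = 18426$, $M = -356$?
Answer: $\frac{157077001}{8445} \approx 18600.0$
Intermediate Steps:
$Y = -9981$ ($Y = 1638 - 11619 = -9981$)
$u = -3204$ ($u = 9 \left(-356\right) = -3204$)
$v = \frac{33781}{8445}$ ($v = 4 + \frac{1}{-9981 + 18426} = 4 + \frac{1}{8445} = \frac{33781}{8445} \approx 4.0001$)
$\left(\left(\left(u + 9759\right) + f{\left(-44 \right)}\right) + v\right) + 12036 = \left(\left(\left(-3204 + 9759\right) + 5\right) + \frac{33781}{8445}\right) + 12036 = \left(\left(6555 + 5\right) + \frac{33781}{8445}\right) + 12036 = \left(6560 + \frac{33781}{8445}\right) + 12036 = \frac{55432981}{8445} + 12036 = \frac{157077001}{8445}$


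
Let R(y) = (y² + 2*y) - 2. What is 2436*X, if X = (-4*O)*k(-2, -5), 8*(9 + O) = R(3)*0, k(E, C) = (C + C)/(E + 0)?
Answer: 438480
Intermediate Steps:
k(E, C) = 2*C/E (k(E, C) = (2*C)/E = 2*C/E)
R(y) = -2 + y² + 2*y
O = -9 (O = -9 + ((-2 + 3² + 2*3)*0)/8 = -9 + ((-2 + 9 + 6)*0)/8 = -9 + (13*0)/8 = -9 + (⅛)*0 = -9 + 0 = -9)
X = 180 (X = (-4*(-9))*(2*(-5)/(-2)) = 36*(2*(-5)*(-½)) = 36*5 = 180)
2436*X = 2436*180 = 438480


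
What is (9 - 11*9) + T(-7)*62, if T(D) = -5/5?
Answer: -152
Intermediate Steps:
T(D) = -1 (T(D) = -5*1/5 = -1)
(9 - 11*9) + T(-7)*62 = (9 - 11*9) - 1*62 = (9 - 99) - 62 = -90 - 62 = -152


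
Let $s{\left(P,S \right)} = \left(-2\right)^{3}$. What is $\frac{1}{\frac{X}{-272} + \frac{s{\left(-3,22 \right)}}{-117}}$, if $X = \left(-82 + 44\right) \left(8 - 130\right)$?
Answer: $- \frac{7956}{135059} \approx -0.058908$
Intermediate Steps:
$X = 4636$ ($X = \left(-38\right) \left(-122\right) = 4636$)
$s{\left(P,S \right)} = -8$
$\frac{1}{\frac{X}{-272} + \frac{s{\left(-3,22 \right)}}{-117}} = \frac{1}{\frac{4636}{-272} - \frac{8}{-117}} = \frac{1}{4636 \left(- \frac{1}{272}\right) - - \frac{8}{117}} = \frac{1}{- \frac{1159}{68} + \frac{8}{117}} = \frac{1}{- \frac{135059}{7956}} = - \frac{7956}{135059}$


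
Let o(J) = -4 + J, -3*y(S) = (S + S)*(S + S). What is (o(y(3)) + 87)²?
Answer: 5041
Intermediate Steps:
y(S) = -4*S²/3 (y(S) = -(S + S)*(S + S)/3 = -2*S*2*S/3 = -4*S²/3)
(o(y(3)) + 87)² = ((-4 - 4/3*3²) + 87)² = ((-4 - 4/3*9) + 87)² = ((-4 - 12) + 87)² = (-16 + 87)² = 71² = 5041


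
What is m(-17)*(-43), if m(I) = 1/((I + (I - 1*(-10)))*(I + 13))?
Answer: -43/96 ≈ -0.44792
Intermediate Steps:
m(I) = 1/((10 + 2*I)*(13 + I)) (m(I) = 1/((I + (I + 10))*(13 + I)) = 1/((I + (10 + I))*(13 + I)) = 1/((10 + 2*I)*(13 + I)))
m(-17)*(-43) = (1/(2*(65 + (-17)**2 + 18*(-17))))*(-43) = (1/(2*(65 + 289 - 306)))*(-43) = ((1/2)/48)*(-43) = ((1/2)*(1/48))*(-43) = (1/96)*(-43) = -43/96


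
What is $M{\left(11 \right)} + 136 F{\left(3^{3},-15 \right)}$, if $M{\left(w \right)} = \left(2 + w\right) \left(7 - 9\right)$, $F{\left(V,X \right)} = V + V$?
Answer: $7318$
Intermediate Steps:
$F{\left(V,X \right)} = 2 V$
$M{\left(w \right)} = -4 - 2 w$ ($M{\left(w \right)} = \left(2 + w\right) \left(-2\right) = -4 - 2 w$)
$M{\left(11 \right)} + 136 F{\left(3^{3},-15 \right)} = \left(-4 - 22\right) + 136 \cdot 2 \cdot 3^{3} = \left(-4 - 22\right) + 136 \cdot 2 \cdot 27 = -26 + 136 \cdot 54 = -26 + 7344 = 7318$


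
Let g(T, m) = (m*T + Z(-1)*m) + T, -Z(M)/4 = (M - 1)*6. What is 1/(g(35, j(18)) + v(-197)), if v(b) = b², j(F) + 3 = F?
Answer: 1/40089 ≈ 2.4944e-5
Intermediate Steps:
Z(M) = 24 - 24*M (Z(M) = -4*(M - 1)*6 = -4*(-1 + M)*6 = -4*(-6 + 6*M) = 24 - 24*M)
j(F) = -3 + F
g(T, m) = T + 48*m + T*m (g(T, m) = (m*T + (24 - 24*(-1))*m) + T = (T*m + (24 + 24)*m) + T = (T*m + 48*m) + T = (48*m + T*m) + T = T + 48*m + T*m)
1/(g(35, j(18)) + v(-197)) = 1/((35 + 48*(-3 + 18) + 35*(-3 + 18)) + (-197)²) = 1/((35 + 48*15 + 35*15) + 38809) = 1/((35 + 720 + 525) + 38809) = 1/(1280 + 38809) = 1/40089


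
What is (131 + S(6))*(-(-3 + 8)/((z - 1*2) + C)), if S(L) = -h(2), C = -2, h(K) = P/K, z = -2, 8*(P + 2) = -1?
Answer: 10565/96 ≈ 110.05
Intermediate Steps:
P = -17/8 (P = -2 + (1/8)*(-1) = -2 - 1/8 = -17/8 ≈ -2.1250)
h(K) = -17/(8*K)
S(L) = 17/16 (S(L) = -(-17)/(8*2) = -1*(-17/16) = 17/16)
(131 + S(6))*(-(-3 + 8)/((z - 1*2) + C)) = (131 + 17/16)*(-(-3 + 8)/((-2 - 1*2) - 2)) = 2113*(-5/((-2 - 2) - 2))/16 = 2113*(-5/(-4 - 2))/16 = 2113*(-5/(-6))/16 = 2113*(-5*(-1)/6)/16 = 2113*(-1*(-5/6))/16 = (2113/16)*(5/6) = 10565/96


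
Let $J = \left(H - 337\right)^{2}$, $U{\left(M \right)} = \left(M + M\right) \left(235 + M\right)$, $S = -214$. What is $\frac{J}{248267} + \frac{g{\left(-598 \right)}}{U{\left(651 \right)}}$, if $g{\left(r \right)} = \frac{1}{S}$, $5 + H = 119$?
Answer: $\frac{12276319897165}{61288285980936} \approx 0.2003$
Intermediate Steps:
$H = 114$ ($H = -5 + 119 = 114$)
$U{\left(M \right)} = 2 M \left(235 + M\right)$
$g{\left(r \right)} = - \frac{1}{214}$ ($g{\left(r \right)} = \frac{1}{-214} = - \frac{1}{214}$)
$J = 49729$ ($J = \left(114 - 337\right)^{2} = \left(-223\right)^{2} = 49729$)
$\frac{J}{248267} + \frac{g{\left(-598 \right)}}{U{\left(651 \right)}} = \frac{49729}{248267} - \frac{1}{214 \cdot 2 \cdot 651 \left(235 + 651\right)} = 49729 \cdot \frac{1}{248267} - \frac{1}{214 \cdot 2 \cdot 651 \cdot 886} = \frac{49729}{248267} - \frac{1}{214 \cdot 1153572} = \frac{49729}{248267} - \frac{1}{246864408} = \frac{12276319897165}{61288285980936}$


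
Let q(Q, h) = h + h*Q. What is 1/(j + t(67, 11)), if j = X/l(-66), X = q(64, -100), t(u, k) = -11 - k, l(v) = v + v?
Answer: 33/899 ≈ 0.036707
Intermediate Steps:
l(v) = 2*v
q(Q, h) = h + Q*h
X = -6500 (X = -100*(1 + 64) = -100*65 = -6500)
j = 1625/33 (j = -6500/(2*(-66)) = -6500/(-132) = -6500*(-1/132) = 1625/33 ≈ 49.242)
1/(j + t(67, 11)) = 1/(1625/33 + (-11 - 1*11)) = 1/(1625/33 + (-11 - 11)) = 1/(1625/33 - 22) = 1/(899/33) = 33/899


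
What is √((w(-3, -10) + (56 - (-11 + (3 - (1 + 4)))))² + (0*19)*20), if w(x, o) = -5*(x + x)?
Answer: 99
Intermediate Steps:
w(x, o) = -10*x
√((w(-3, -10) + (56 - (-11 + (3 - (1 + 4)))))² + (0*19)*20) = √((-10*(-3) + (56 - (-11 + (3 - (1 + 4)))))² + (0*19)*20) = √((30 + (56 - (-11 + (3 - 1*5))))² + 0*20) = √((30 + (56 - (-11 + (3 - 5))))² + 0) = √((30 + (56 - (-11 - 2)))² + 0) = √((30 + (56 - 1*(-13)))² + 0) = √((30 + (56 + 13))² + 0) = √((30 + 69)² + 0) = √(99² + 0) = √(9801 + 0) = √9801 = 99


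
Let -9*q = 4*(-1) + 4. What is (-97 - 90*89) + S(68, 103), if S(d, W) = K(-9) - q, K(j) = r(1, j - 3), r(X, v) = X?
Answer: -8106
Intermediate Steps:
q = 0 (q = -(4*(-1) + 4)/9 = -(-4 + 4)/9 = -1/9*0 = 0)
K(j) = 1
S(d, W) = 1 (S(d, W) = 1 - 1*0 = 1 + 0 = 1)
(-97 - 90*89) + S(68, 103) = (-97 - 90*89) + 1 = (-97 - 8010) + 1 = -8107 + 1 = -8106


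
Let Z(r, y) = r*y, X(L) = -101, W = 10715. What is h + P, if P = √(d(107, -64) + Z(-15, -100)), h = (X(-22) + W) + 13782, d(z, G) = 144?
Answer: 24396 + 2*√411 ≈ 24437.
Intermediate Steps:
h = 24396 (h = (-101 + 10715) + 13782 = 10614 + 13782 = 24396)
P = 2*√411 (P = √(144 - 15*(-100)) = √(144 + 1500) = √1644 = 2*√411 ≈ 40.546)
h + P = 24396 + 2*√411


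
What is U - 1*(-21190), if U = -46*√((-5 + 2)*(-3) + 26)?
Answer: 21190 - 46*√35 ≈ 20918.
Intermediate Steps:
U = -46*√35 (U = -46*√(-3*(-3) + 26) = -46*√(9 + 26) = -46*√35 ≈ -272.14)
U - 1*(-21190) = -46*√35 - 1*(-21190) = -46*√35 + 21190 = 21190 - 46*√35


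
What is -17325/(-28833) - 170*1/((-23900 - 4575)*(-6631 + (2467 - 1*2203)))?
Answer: 1759676879/2928533485 ≈ 0.60087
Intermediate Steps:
-17325/(-28833) - 170*1/((-23900 - 4575)*(-6631 + (2467 - 1*2203))) = -17325*(-1/28833) - 170*(-1/(28475*(-6631 + (2467 - 2203)))) = 825/1373 - 170*(-1/(28475*(-6631 + 264))) = 825/1373 - 170/((-28475*(-6367))) = 825/1373 - 170/181300325 = 825/1373 - 170*1/181300325 = 825/1373 - 2/2132945 = 1759676879/2928533485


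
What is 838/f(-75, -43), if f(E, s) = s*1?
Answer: -838/43 ≈ -19.488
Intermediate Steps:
f(E, s) = s
838/f(-75, -43) = 838/(-43) = 838*(-1/43) = -838/43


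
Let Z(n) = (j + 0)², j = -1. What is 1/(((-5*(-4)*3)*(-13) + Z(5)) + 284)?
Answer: -1/495 ≈ -0.0020202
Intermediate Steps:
Z(n) = 1 (Z(n) = (-1 + 0)² = (-1)² = 1)
1/(((-5*(-4)*3)*(-13) + Z(5)) + 284) = 1/(((-5*(-4)*3)*(-13) + 1) + 284) = 1/(((20*3)*(-13) + 1) + 284) = 1/((60*(-13) + 1) + 284) = 1/((-780 + 1) + 284) = 1/(-779 + 284) = 1/(-495) = -1/495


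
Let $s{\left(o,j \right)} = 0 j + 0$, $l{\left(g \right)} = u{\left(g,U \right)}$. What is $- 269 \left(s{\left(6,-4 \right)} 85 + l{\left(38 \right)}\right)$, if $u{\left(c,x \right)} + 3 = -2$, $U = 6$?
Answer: $1345$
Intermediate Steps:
$u{\left(c,x \right)} = -5$ ($u{\left(c,x \right)} = -3 - 2 = -5$)
$l{\left(g \right)} = -5$
$s{\left(o,j \right)} = 0$ ($s{\left(o,j \right)} = 0 + 0 = 0$)
$- 269 \left(s{\left(6,-4 \right)} 85 + l{\left(38 \right)}\right) = - 269 \left(0 \cdot 85 - 5\right) = - 269 \left(0 - 5\right) = \left(-269\right) \left(-5\right) = 1345$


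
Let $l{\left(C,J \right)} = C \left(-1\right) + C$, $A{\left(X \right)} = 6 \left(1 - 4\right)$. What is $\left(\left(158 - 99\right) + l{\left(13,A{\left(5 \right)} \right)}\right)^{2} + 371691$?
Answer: $375172$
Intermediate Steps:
$A{\left(X \right)} = -18$ ($A{\left(X \right)} = 6 \left(-3\right) = -18$)
$l{\left(C,J \right)} = 0$ ($l{\left(C,J \right)} = - C + C = 0$)
$\left(\left(158 - 99\right) + l{\left(13,A{\left(5 \right)} \right)}\right)^{2} + 371691 = \left(\left(158 - 99\right) + 0\right)^{2} + 371691 = \left(59 + 0\right)^{2} + 371691 = 59^{2} + 371691 = 3481 + 371691 = 375172$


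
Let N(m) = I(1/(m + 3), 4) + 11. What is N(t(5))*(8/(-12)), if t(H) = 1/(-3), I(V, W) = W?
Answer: -10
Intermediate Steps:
t(H) = -⅓
N(m) = 15 (N(m) = 4 + 11 = 15)
N(t(5))*(8/(-12)) = 15*(8/(-12)) = 15*(8*(-1/12)) = 15*(-⅔) = -10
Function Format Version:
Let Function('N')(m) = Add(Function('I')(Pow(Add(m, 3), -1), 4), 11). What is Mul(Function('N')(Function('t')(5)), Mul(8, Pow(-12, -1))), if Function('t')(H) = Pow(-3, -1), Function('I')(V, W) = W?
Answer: -10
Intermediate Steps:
Function('t')(H) = Rational(-1, 3)
Function('N')(m) = 15 (Function('N')(m) = Add(4, 11) = 15)
Mul(Function('N')(Function('t')(5)), Mul(8, Pow(-12, -1))) = Mul(15, Mul(8, Pow(-12, -1))) = Mul(15, Mul(8, Rational(-1, 12))) = Mul(15, Rational(-2, 3)) = -10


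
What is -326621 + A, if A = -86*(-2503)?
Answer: -111363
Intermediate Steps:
A = 215258
-326621 + A = -326621 + 215258 = -111363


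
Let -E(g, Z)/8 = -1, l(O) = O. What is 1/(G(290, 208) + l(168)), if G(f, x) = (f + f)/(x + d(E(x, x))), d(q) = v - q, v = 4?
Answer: 51/8713 ≈ 0.0058533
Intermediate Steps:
E(g, Z) = 8 (E(g, Z) = -8*(-1) = 8)
d(q) = 4 - q
G(f, x) = 2*f/(-4 + x) (G(f, x) = (f + f)/(x + (4 - 1*8)) = (2*f)/(x + (4 - 8)) = (2*f)/(x - 4) = (2*f)/(-4 + x) = 2*f/(-4 + x))
1/(G(290, 208) + l(168)) = 1/(2*290/(-4 + 208) + 168) = 1/(2*290/204 + 168) = 1/(2*290*(1/204) + 168) = 1/(145/51 + 168) = 1/(8713/51) = 51/8713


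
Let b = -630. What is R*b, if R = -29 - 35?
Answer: 40320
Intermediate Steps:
R = -64
R*b = -64*(-630) = 40320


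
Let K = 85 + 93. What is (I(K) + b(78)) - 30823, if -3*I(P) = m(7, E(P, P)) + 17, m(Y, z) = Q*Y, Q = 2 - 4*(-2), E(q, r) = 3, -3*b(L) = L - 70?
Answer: -92564/3 ≈ -30855.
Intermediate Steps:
b(L) = 70/3 - L/3 (b(L) = -(L - 70)/3 = -(-70 + L)/3 = 70/3 - L/3)
K = 178
Q = 10 (Q = 2 + 8 = 10)
m(Y, z) = 10*Y
I(P) = -29 (I(P) = -(10*7 + 17)/3 = -(70 + 17)/3 = -1/3*87 = -29)
(I(K) + b(78)) - 30823 = (-29 + (70/3 - 1/3*78)) - 30823 = (-29 + (70/3 - 26)) - 30823 = (-29 - 8/3) - 30823 = -95/3 - 30823 = -92564/3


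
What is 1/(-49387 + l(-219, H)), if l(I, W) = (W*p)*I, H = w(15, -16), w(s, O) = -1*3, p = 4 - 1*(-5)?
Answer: -1/43474 ≈ -2.3002e-5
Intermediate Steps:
p = 9 (p = 4 + 5 = 9)
w(s, O) = -3
H = -3
l(I, W) = 9*I*W (l(I, W) = (W*9)*I = (9*W)*I = 9*I*W)
1/(-49387 + l(-219, H)) = 1/(-49387 + 9*(-219)*(-3)) = 1/(-49387 + 5913) = 1/(-43474) = -1/43474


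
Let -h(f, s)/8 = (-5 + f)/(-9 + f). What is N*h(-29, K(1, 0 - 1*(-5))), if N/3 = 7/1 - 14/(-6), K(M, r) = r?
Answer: -3808/19 ≈ -200.42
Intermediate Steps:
N = 28 (N = 3*(7/1 - 14/(-6)) = 3*(7*1 - 14*(-⅙)) = 3*(7 + 7/3) = 3*(28/3) = 28)
h(f, s) = -8*(-5 + f)/(-9 + f)
N*h(-29, K(1, 0 - 1*(-5))) = 28*(8*(5 - 1*(-29))/(-9 - 29)) = 28*(8*(5 + 29)/(-38)) = 28*(8*(-1/38)*34) = 28*(-136/19) = -3808/19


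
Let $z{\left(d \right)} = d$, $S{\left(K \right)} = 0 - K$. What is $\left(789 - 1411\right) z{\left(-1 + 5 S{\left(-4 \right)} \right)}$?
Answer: $-11818$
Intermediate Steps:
$S{\left(K \right)} = - K$
$\left(789 - 1411\right) z{\left(-1 + 5 S{\left(-4 \right)} \right)} = \left(789 - 1411\right) \left(-1 + 5 \left(\left(-1\right) \left(-4\right)\right)\right) = - 622 \left(-1 + 5 \cdot 4\right) = - 622 \left(-1 + 20\right) = \left(-622\right) 19 = -11818$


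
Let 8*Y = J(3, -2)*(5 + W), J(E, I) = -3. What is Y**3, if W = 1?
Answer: -729/64 ≈ -11.391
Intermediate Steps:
Y = -9/4 (Y = (-3*(5 + 1))/8 = (-3*6)/8 = (1/8)*(-18) = -9/4 ≈ -2.2500)
Y**3 = (-9/4)**3 = -729/64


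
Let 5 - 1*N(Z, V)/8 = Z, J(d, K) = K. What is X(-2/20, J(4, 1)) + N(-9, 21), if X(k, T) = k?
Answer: 1119/10 ≈ 111.90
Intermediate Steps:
N(Z, V) = 40 - 8*Z
X(-2/20, J(4, 1)) + N(-9, 21) = -2/20 + (40 - 8*(-9)) = -2*1/20 + (40 + 72) = -⅒ + 112 = 1119/10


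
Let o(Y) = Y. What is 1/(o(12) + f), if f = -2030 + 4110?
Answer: 1/2092 ≈ 0.00047801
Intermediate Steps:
f = 2080
1/(o(12) + f) = 1/(12 + 2080) = 1/2092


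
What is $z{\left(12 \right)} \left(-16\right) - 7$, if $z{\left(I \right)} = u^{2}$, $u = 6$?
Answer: $-583$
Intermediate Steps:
$z{\left(I \right)} = 36$ ($z{\left(I \right)} = 6^{2} = 36$)
$z{\left(12 \right)} \left(-16\right) - 7 = 36 \left(-16\right) - 7 = -576 - 7 = -583$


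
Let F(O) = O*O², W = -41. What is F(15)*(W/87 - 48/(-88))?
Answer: 79875/319 ≈ 250.39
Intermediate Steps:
F(O) = O³
F(15)*(W/87 - 48/(-88)) = 15³*(-41/87 - 48/(-88)) = 3375*(-41*1/87 - 48*(-1/88)) = 3375*(-41/87 + 6/11) = 3375*(71/957) = 79875/319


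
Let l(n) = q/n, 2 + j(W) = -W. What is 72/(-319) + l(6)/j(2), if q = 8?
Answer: -535/957 ≈ -0.55904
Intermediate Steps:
j(W) = -2 - W
l(n) = 8/n
72/(-319) + l(6)/j(2) = 72/(-319) + (8/6)/(-2 - 1*2) = 72*(-1/319) + (8*(⅙))/(-2 - 2) = -72/319 + (4/3)/(-4) = -72/319 + (4/3)*(-¼) = -72/319 - ⅓ = -535/957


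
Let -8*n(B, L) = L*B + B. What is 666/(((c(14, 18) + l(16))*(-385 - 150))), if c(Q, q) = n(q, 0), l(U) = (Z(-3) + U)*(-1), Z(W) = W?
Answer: 2664/32635 ≈ 0.081630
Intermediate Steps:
l(U) = 3 - U (l(U) = (-3 + U)*(-1) = 3 - U)
n(B, L) = -B/8 - B*L/8 (n(B, L) = -(L*B + B)/8 = -(B*L + B)/8 = -(B + B*L)/8 = -B/8 - B*L/8)
c(Q, q) = -q/8 (c(Q, q) = -q*(1 + 0)/8 = -1/8*q*1 = -q/8)
666/(((c(14, 18) + l(16))*(-385 - 150))) = 666/(((-1/8*18 + (3 - 1*16))*(-385 - 150))) = 666/(((-9/4 + (3 - 16))*(-535))) = 666/(((-9/4 - 13)*(-535))) = 666/((-61/4*(-535))) = 666/(32635/4) = 666*(4/32635) = 2664/32635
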